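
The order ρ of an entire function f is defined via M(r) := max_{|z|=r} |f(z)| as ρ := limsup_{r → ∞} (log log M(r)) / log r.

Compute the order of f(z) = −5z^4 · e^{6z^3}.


M(r) = max_{|z|=r} |-5|·|z|^4·|e^{6z^3}| = 5·r^4 · e^{6r^3} (the factors attain their maxima compatibly on |z|=r). Then log M(r) = log 5 + 4·log r + 6r^3, dominated by the last term, so log log M(r) ~ 3·log r. The polynomial factor -5z^4 contributes only a log r term and does not affect the order. ρ = 3.
Therefore ρ = 3.

Order ρ = 3.


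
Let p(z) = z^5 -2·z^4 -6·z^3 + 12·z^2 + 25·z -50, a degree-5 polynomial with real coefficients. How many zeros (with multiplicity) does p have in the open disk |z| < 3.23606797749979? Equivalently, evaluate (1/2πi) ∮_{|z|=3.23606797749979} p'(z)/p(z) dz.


The zeros of p are: (2 + 1i), (2 - 1i), 2, (-2 + 1i), (-2 - 1i).
Their magnitudes are: 2.236, 2.236, 2, 2.236, 2.236.
Zeros with |z| < R = 3.23606797749979: (2 + 1i), (2 - 1i), 2, (-2 + 1i), (-2 - 1i).
Count = 5.
By the argument principle, (1/2πi) ∮_{|z|=R} p'(z)/p(z) dz equals exactly this count.

Number of zeros inside |z| < 3.23606797749979: 5.


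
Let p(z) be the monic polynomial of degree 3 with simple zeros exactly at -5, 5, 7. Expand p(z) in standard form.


The polynomial is p(z) = ∏_{α ∈ S} (z − α), where S = {-5, 5, 7}.
Expanding the product yields: p(z) = z^3 -7·z^2 -25·z + 175.
The resulting polynomial has degree 3 and real coefficients as required.

p(z) = z^3 -7·z^2 -25·z + 175.


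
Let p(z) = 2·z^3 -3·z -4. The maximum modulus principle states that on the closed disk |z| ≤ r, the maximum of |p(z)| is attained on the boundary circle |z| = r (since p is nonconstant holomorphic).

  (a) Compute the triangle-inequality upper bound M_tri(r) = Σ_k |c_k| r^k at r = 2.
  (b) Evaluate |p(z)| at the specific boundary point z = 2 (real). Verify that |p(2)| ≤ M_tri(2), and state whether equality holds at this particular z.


Coefficients: c_0 = -4, c_1 = -3, c_2 = 0, c_3 = 2. Radius r = 2.
Part (a). Triangle bound: M_tri(r) = Σ_k |c_k| r^k
  = |-4|·2^0 + |-3|·2^1 + |0|·2^2 + |2|·2^3
  = 4 + 6 + 0 + 16 = 26.
This bounds M(r) := max_{|z|=r} |p(z)| from above; equality holds iff all terms c_k z^k can be made to align in phase at a single z on |z|=r.
Part (b). At z = 2 (real, on the circle |z| = r):
  p(2) = (-4)·2^0 + (-3)·2^1 + (0)·2^2 + (2)·2^3 = 6.
  |p(2)| = 6.
Check: |p(2)| = 6 ≤ 26 = M_tri(2). ✓ Equality does not hold at z = 2 (the coefficients have mixed signs, so the terms do not all align in phase there).

M_tri(2) = 26; |p(2)| = 6; equality at z=2: no.


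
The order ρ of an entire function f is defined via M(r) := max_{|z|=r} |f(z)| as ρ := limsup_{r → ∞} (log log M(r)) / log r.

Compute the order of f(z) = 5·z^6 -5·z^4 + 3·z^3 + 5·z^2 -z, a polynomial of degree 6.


|f(z)| ≤ Σ|c_k|·r^k = O(r^6) as r → ∞. Polynomial growth is O(e^{r^ε}) for every ε > 0 (since r^6/e^{r^ε} → 0), so ρ ≤ ε for all ε > 0, i.e. ρ = 0. Every nonconstant polynomial has order 0.
Therefore ρ = 0.

Order ρ = 0.


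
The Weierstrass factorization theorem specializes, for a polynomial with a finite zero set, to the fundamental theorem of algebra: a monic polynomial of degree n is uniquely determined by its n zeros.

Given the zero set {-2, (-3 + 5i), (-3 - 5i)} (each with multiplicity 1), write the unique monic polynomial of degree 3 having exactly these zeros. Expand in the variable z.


The polynomial is p(z) = ∏_{α ∈ S} (z − α), where S = {-2, (-3 + 5i), (-3 - 5i)}.
Expanding the product yields: p(z) = z^3 + 8·z^2 + 46·z + 68.
Note conjugate pairs combine to real quadratics: (z − (-3+5i))(z − (-3−5i)) = z² + 6z + 34.
The resulting polynomial has degree 3 and real coefficients as required.

p(z) = z^3 + 8·z^2 + 46·z + 68.


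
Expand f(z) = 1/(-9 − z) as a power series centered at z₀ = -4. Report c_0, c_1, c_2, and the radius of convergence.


Let w = z − z₀, so z = z₀ + w.
Then -9 − z = -9 − (z₀ + w) = (-9 − z₀) − w = -5 − w.
f(z) = 1/(-5 − w) = (1/(-5)) · 1/(1 − w/(-5)) = Σ_{n≥0} w^n / (-5)^(n+1).
So c_n = 1/(-5)^(n+1):
  c_0 = 1/(-5)^1 = -1/5.
  c_1 = 1/(-5)^2 = 1/25.
  c_2 = 1/(-5)^3 = -1/125.
The series is valid for |w/d| < 1, i.e. |z − z₀| < |d|.
Radius of convergence: R = |-9 − z₀| = |-5| = 5 (distance from z₀ to the singularity z = -9).

c_0 = -1/5, c_1 = 1/25, c_2 = -1/125; R = 5.


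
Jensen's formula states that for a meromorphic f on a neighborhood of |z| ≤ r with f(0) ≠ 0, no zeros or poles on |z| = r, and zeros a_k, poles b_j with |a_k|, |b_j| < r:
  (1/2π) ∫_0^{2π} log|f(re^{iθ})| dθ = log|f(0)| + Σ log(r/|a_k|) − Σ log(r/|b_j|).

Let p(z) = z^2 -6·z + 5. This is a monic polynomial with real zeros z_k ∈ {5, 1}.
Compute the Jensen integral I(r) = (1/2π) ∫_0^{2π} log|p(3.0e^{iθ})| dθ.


Zeros: 1, 5; r = 3.0.
Inside |z| < r: 1. Outside (|z| ≥ r): 5.
p(0) = 5, so log|p(0)| = log(5) = 1.6094.
Apply Jensen: I(r) = log|p(0)| + Σ_k log(r/|z_k|), summed over zeros inside |z| < r.
  log(r/|z_k|) for z_k = 1: log(3.0/1) = 1.0986
  Outside zeros (5) contribute nothing to the Jensen sum.
Sum over inside zeros: 1.0986.
I(r) = log|p(0)| + (inside sum) = 1.6094 + 1.0986 = 2.7081.
Note: since some zeros are outside |z| ≤ r, the simplified n·log(r) form does NOT apply — only the inside zeros contribute.

I(r) ≈ 2.7081.


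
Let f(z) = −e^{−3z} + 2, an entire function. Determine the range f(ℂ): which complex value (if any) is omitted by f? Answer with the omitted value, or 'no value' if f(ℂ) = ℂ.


Little Picard bounds the complement of f(ℂ) to at most one point.
e^{−3z} is never zero on ℂ, so -1·e^{−3z} takes every value in ℂ ∖ {0}. Adding 2 shifts the range to ℂ ∖ {2}. Thus f omits exactly the value 2.

Omitted value: 2.


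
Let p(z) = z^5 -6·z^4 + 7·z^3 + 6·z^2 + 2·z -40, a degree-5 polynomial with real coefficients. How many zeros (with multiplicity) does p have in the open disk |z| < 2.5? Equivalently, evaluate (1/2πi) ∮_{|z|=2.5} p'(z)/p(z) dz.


The zeros of p are: (2 + 1i), (2 - 1i), 4, (-1 + 1i), (-1 - 1i).
Their magnitudes are: 2.236, 2.236, 4, 1.414, 1.414.
Zeros with |z| < R = 2.5: (2 + 1i), (2 - 1i), (-1 + 1i), (-1 - 1i).
Count = 4.
By the argument principle, (1/2πi) ∮_{|z|=R} p'(z)/p(z) dz equals exactly this count.

Number of zeros inside |z| < 2.5: 4.


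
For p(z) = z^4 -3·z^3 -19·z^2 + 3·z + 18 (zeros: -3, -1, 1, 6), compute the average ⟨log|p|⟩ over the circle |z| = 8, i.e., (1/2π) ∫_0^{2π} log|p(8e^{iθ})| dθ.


Zeros: -3, -1, 1, 6; r = 8.
Inside |z| < r: -3, -1, 1, 6. Outside (|z| ≥ r): ∅.
p(0) = 18, so log|p(0)| = log(18) = 2.8904.
Apply Jensen: I(r) = log|p(0)| + Σ_k log(r/|z_k|), summed over zeros inside |z| < r.
  log(r/|z_k|) for z_k = -3: log(8/3) = 0.9808
  log(r/|z_k|) for z_k = -1: log(8/1) = 2.0794
  log(r/|z_k|) for z_k = 1: log(8/1) = 2.0794
  log(r/|z_k|) for z_k = 6: log(8/6) = 0.2877
Sum over inside zeros: 5.4274.
I(r) = log|p(0)| + (inside sum) = 2.8904 + 5.4274 = 8.3178.
Closed form (all zeros inside, monic): I(r) = n·log(r) = 4·log(8) = 8.3178. ✓

I(r) ≈ 8.3178.


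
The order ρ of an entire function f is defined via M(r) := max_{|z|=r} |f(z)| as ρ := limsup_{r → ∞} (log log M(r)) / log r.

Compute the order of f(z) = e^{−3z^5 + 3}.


|e^{−3z^5 + 3}| = e^{Re(-3·z^5) + 3} ≤ e^{3|z|^5 + 3} = e^{3r^5 + 3} on |z| = r, so ρ ≤ 5. Choosing z on |z|=r so that -3·z^5 is real positive (always possible by picking arg z appropriately) gives |f(z)| = e^{3r^5 + 3}, matching the bound. The additive constant 3 does not affect log log M(r) ~ 5·log r. Hence ρ = 5.
Therefore ρ = 5.

Order ρ = 5.


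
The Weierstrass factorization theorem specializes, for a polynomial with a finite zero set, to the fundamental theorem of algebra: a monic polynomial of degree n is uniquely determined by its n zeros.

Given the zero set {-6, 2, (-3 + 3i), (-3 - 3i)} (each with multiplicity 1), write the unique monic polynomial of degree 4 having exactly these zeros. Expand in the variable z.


The polynomial is p(z) = ∏_{α ∈ S} (z − α), where S = {-6, 2, (-3 + 3i), (-3 - 3i)}.
Expanding the product yields: p(z) = z^4 + 10·z^3 + 30·z^2 -216.
Note conjugate pairs combine to real quadratics: (z − (-3+3i))(z − (-3−3i)) = z² + 6z + 18.
The resulting polynomial has degree 4 and real coefficients as required.

p(z) = z^4 + 10·z^3 + 30·z^2 -216.


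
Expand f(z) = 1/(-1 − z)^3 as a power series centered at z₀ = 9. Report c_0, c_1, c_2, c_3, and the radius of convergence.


Let w = z − z₀, so z = z₀ + w.
Then -1 − z = -1 − (z₀ + w) = (-1 − z₀) − w = -10 − w.
f(z) = 1/(-10 − w)^3 = (1/(-10)^3) · (1 − w/(-10))^{−3}.
By the binomial series (1−u)^{−3} = Σ_{n≥0} C(n+2, 2) u^n for |u|<1, with u = w/(-10):
  c_n = C(n+2, 2) / (-10)^(n+3).
  c_0 = 1/(-10)^3 = -1/1000.
  c_1 = 3/(-10)^4 = 3/10000.
  c_2 = 6/(-10)^5 = -3/50000.
  c_3 = 10/(-10)^6 = 1/100000.
The series is valid for |w/d| < 1, i.e. |z − z₀| < |d|.
Radius of convergence: R = |-1 − z₀| = |-10| = 10 (distance from z₀ to the singularity z = -1).

c_0 = -1/1000, c_1 = 3/10000, c_2 = -3/50000, c_3 = 1/100000; R = 10.


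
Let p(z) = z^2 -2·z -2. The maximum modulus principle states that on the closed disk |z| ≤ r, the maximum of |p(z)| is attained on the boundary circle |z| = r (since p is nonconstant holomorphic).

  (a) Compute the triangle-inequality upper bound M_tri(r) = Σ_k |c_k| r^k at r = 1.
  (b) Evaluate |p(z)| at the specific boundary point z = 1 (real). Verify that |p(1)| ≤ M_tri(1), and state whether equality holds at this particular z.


Coefficients: c_0 = -2, c_1 = -2, c_2 = 1. Radius r = 1.
Part (a). Triangle bound: M_tri(r) = Σ_k |c_k| r^k
  = |-2|·1^0 + |-2|·1^1 + |1|·1^2
  = 2 + 2 + 1 = 5.
This bounds M(r) := max_{|z|=r} |p(z)| from above; equality holds iff all terms c_k z^k can be made to align in phase at a single z on |z|=r.
Part (b). At z = 1 (real, on the circle |z| = r):
  p(1) = (-2)·1^0 + (-2)·1^1 + (1)·1^2 = -3.
  |p(1)| = 3.
Check: |p(1)| = 3 ≤ 5 = M_tri(1). ✓ Equality does not hold at z = 1 (the coefficients have mixed signs, so the terms do not all align in phase there).

M_tri(1) = 5; |p(1)| = 3; equality at z=1: no.


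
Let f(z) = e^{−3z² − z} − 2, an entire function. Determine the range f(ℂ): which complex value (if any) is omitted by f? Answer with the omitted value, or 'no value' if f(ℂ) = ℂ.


Little Picard bounds the complement of f(ℂ) to at most one point.
The exponent g(z) = −3z² − z is a nonconstant polynomial, hence surjective onto ℂ. So e^{g(z)} takes every value in {e^w : w ∈ ℂ} = ℂ ∖ {0}. Adding -2 shifts the range to ℂ ∖ {-2}. f omits exactly -2.

Omitted value: -2.


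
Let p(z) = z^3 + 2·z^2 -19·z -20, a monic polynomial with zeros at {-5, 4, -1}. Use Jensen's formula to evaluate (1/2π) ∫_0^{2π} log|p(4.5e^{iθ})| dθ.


Zeros: -5, -1, 4; r = 4.5.
Inside |z| < r: -1, 4. Outside (|z| ≥ r): -5.
p(0) = -20, so log|p(0)| = log(20) = 2.9957.
Apply Jensen: I(r) = log|p(0)| + Σ_k log(r/|z_k|), summed over zeros inside |z| < r.
  log(r/|z_k|) for z_k = 4: log(4.5/4) = 0.1178
  log(r/|z_k|) for z_k = -1: log(4.5/1) = 1.5041
  Outside zeros (-5) contribute nothing to the Jensen sum.
Sum over inside zeros: 1.6219.
I(r) = log|p(0)| + (inside sum) = 2.9957 + 1.6219 = 4.6176.
Note: since some zeros are outside |z| ≤ r, the simplified n·log(r) form does NOT apply — only the inside zeros contribute.

I(r) ≈ 4.6176.


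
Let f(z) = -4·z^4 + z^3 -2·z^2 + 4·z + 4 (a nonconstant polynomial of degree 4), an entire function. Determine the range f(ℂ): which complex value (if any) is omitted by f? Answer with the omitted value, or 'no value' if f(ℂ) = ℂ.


Little Picard bounds the complement of f(ℂ) to at most one point.
For every w ∈ ℂ, the equation p(z) − w = 0 is a nonconstant polynomial in z and hence has at least one root by the fundamental theorem of algebra. So p is surjective onto ℂ, omitting no value.

Omitted value: no value.


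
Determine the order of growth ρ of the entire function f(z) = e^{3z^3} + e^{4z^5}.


Each summand is entire of order 3 and 5 respectively (as in the single-exponential case). The order of a sum is at most the max of the orders, so ρ ≤ 5. For the lower bound: on |z|=r choose arg z so that 4z^5 is real positive; then |e^{4z^5}| = e^{4r^5} while |e^{3z^3}| ≤ e^{3r^3} = o(e^{4r^5}). So |f| ≥ e^{4r^5}(1 − o(1)) and ρ ≥ 5. Hence ρ = max(3, 5) = 5.
Therefore ρ = 5.

Order ρ = 5.


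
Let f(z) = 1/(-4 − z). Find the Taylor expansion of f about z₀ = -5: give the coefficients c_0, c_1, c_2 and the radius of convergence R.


Let w = z − z₀, so z = z₀ + w.
Then -4 − z = -4 − (z₀ + w) = (-4 − z₀) − w = 1 − w.
f(z) = 1/(1 − w) = (1/(1)) · 1/(1 − w/(1)) = Σ_{n≥0} w^n / (1)^(n+1).
So c_n = 1/(1)^(n+1):
  c_0 = 1/(1)^1 = 1.
  c_1 = 1/(1)^2 = 1.
  c_2 = 1/(1)^3 = 1.
The series is valid for |w/d| < 1, i.e. |z − z₀| < |d|.
Radius of convergence: R = |-4 − z₀| = |1| = 1 (distance from z₀ to the singularity z = -4).

c_0 = 1, c_1 = 1, c_2 = 1; R = 1.


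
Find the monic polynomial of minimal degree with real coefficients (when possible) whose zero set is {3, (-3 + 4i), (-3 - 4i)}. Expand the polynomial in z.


The polynomial is p(z) = ∏_{α ∈ S} (z − α), where S = {3, (-3 + 4i), (-3 - 4i)}.
Expanding the product yields: p(z) = z^3 + 3·z^2 + 7·z -75.
Note conjugate pairs combine to real quadratics: (z − (-3+4i))(z − (-3−4i)) = z² + 6z + 25.
The resulting polynomial has degree 3 and real coefficients as required.

p(z) = z^3 + 3·z^2 + 7·z -75.


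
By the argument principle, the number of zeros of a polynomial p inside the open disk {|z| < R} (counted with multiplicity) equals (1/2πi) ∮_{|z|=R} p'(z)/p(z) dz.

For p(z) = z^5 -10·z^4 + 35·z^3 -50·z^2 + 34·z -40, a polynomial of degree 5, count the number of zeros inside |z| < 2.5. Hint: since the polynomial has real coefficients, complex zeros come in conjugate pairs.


The zeros of p are: (3 + 1i), (3 - 1i), 4, (0 + 1i), (0 - 1i).
Their magnitudes are: 3.162, 3.162, 4, 1, 1.
Zeros with |z| < R = 2.5: (0 + 1i), (0 - 1i).
Count = 2.
By the argument principle, (1/2πi) ∮_{|z|=R} p'(z)/p(z) dz equals exactly this count.

Number of zeros inside |z| < 2.5: 2.


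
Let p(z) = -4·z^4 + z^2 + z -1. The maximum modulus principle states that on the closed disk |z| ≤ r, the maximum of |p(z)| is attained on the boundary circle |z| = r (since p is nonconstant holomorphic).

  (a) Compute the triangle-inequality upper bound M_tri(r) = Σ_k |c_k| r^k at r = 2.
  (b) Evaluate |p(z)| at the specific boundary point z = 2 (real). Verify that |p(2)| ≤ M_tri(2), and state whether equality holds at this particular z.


Coefficients: c_0 = -1, c_1 = 1, c_2 = 1, c_3 = 0, c_4 = -4. Radius r = 2.
Part (a). Triangle bound: M_tri(r) = Σ_k |c_k| r^k
  = |-1|·2^0 + |1|·2^1 + |1|·2^2 + |0|·2^3 + |-4|·2^4
  = 1 + 2 + 4 + 0 + 64 = 71.
This bounds M(r) := max_{|z|=r} |p(z)| from above; equality holds iff all terms c_k z^k can be made to align in phase at a single z on |z|=r.
Part (b). At z = 2 (real, on the circle |z| = r):
  p(2) = (-1)·2^0 + (1)·2^1 + (1)·2^2 + (0)·2^3 + (-4)·2^4 = -59.
  |p(2)| = 59.
Check: |p(2)| = 59 ≤ 71 = M_tri(2). ✓ Equality does not hold at z = 2 (the coefficients have mixed signs, so the terms do not all align in phase there).

M_tri(2) = 71; |p(2)| = 59; equality at z=2: no.


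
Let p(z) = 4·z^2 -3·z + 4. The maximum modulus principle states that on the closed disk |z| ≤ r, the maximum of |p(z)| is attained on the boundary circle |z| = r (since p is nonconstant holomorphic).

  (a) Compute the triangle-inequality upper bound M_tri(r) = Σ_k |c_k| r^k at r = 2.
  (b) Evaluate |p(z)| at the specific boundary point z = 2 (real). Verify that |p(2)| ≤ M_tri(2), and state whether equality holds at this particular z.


Coefficients: c_0 = 4, c_1 = -3, c_2 = 4. Radius r = 2.
Part (a). Triangle bound: M_tri(r) = Σ_k |c_k| r^k
  = |4|·2^0 + |-3|·2^1 + |4|·2^2
  = 4 + 6 + 16 = 26.
This bounds M(r) := max_{|z|=r} |p(z)| from above; equality holds iff all terms c_k z^k can be made to align in phase at a single z on |z|=r.
Part (b). At z = 2 (real, on the circle |z| = r):
  p(2) = (4)·2^0 + (-3)·2^1 + (4)·2^2 = 14.
  |p(2)| = 14.
Check: |p(2)| = 14 ≤ 26 = M_tri(2). ✓ Equality does not hold at z = 2 (the coefficients have mixed signs, so the terms do not all align in phase there).

M_tri(2) = 26; |p(2)| = 14; equality at z=2: no.


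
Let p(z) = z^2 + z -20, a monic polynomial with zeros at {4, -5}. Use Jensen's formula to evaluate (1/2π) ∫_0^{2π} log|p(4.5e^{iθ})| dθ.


Zeros: -5, 4; r = 4.5.
Inside |z| < r: 4. Outside (|z| ≥ r): -5.
p(0) = -20, so log|p(0)| = log(20) = 2.9957.
Apply Jensen: I(r) = log|p(0)| + Σ_k log(r/|z_k|), summed over zeros inside |z| < r.
  log(r/|z_k|) for z_k = 4: log(4.5/4) = 0.1178
  Outside zeros (-5) contribute nothing to the Jensen sum.
Sum over inside zeros: 0.1178.
I(r) = log|p(0)| + (inside sum) = 2.9957 + 0.1178 = 3.1135.
Note: since some zeros are outside |z| ≤ r, the simplified n·log(r) form does NOT apply — only the inside zeros contribute.

I(r) ≈ 3.1135.


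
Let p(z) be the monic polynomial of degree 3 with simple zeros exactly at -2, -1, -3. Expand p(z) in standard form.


The polynomial is p(z) = ∏_{α ∈ S} (z − α), where S = {-2, -1, -3}.
Expanding the product yields: p(z) = z^3 + 6·z^2 + 11·z + 6.
The resulting polynomial has degree 3 and real coefficients as required.

p(z) = z^3 + 6·z^2 + 11·z + 6.


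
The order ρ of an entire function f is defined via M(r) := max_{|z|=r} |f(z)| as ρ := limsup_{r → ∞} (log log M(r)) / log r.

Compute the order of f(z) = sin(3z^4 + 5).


Write sin(w) = (e^{iw} ± e^{−iw})/(2 or 2i), so |sin(w)| ≤ e^{|w|}. With w = 3z^4 + 5, |w| ≤ 3r^4 + 5 on |z|=r, giving M(r) ≤ e^{3r^4 + 5} and ρ ≤ 4. For the lower bound, choose z on |z|=r with 3z^4 purely imaginary of modulus 3r^4; then |sin(3z^4 + 5)| grows like e^{3r^4}/2, so ρ ≥ 4. Hence ρ = 4.
Therefore ρ = 4.

Order ρ = 4.


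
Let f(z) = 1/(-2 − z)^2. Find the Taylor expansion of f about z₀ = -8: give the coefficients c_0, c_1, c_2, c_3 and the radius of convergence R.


Let w = z − z₀, so z = z₀ + w.
Then -2 − z = -2 − (z₀ + w) = (-2 − z₀) − w = 6 − w.
f(z) = 1/(6 − w)^2 = (1/(6)^2) · (1 − w/(6))^{−2}.
By the binomial series (1−u)^{−2} = Σ_{n≥0} C(n+1, 1) u^n for |u|<1, with u = w/(6):
  c_n = C(n+1, 1) / (6)^(n+2).
  c_0 = 1/(6)^2 = 1/36.
  c_1 = 2/(6)^3 = 1/108.
  c_2 = 3/(6)^4 = 1/432.
  c_3 = 4/(6)^5 = 1/1944.
The series is valid for |w/d| < 1, i.e. |z − z₀| < |d|.
Radius of convergence: R = |-2 − z₀| = |6| = 6 (distance from z₀ to the singularity z = -2).

c_0 = 1/36, c_1 = 1/108, c_2 = 1/432, c_3 = 1/1944; R = 6.


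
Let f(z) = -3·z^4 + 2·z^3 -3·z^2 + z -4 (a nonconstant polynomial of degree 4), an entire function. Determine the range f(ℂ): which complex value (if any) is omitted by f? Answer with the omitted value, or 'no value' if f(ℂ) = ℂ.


Little Picard bounds the complement of f(ℂ) to at most one point.
For every w ∈ ℂ, the equation p(z) − w = 0 is a nonconstant polynomial in z and hence has at least one root by the fundamental theorem of algebra. So p is surjective onto ℂ, omitting no value.

Omitted value: no value.


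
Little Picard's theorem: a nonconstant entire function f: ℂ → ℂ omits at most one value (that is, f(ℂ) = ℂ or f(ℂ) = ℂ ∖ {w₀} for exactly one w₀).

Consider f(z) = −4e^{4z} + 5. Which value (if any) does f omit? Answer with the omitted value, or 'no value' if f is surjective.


Little Picard bounds the complement of f(ℂ) to at most one point.
e^{4z} is never zero on ℂ, so -4·e^{4z} takes every value in ℂ ∖ {0}. Adding 5 shifts the range to ℂ ∖ {5}. Thus f omits exactly the value 5.

Omitted value: 5.


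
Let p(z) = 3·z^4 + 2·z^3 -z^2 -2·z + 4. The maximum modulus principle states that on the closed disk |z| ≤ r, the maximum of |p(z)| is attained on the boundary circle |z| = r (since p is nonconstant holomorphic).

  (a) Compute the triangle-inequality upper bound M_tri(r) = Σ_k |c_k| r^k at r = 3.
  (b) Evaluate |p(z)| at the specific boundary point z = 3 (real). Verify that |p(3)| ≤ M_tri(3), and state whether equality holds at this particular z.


Coefficients: c_0 = 4, c_1 = -2, c_2 = -1, c_3 = 2, c_4 = 3. Radius r = 3.
Part (a). Triangle bound: M_tri(r) = Σ_k |c_k| r^k
  = |4|·3^0 + |-2|·3^1 + |-1|·3^2 + |2|·3^3 + |3|·3^4
  = 4 + 6 + 9 + 54 + 243 = 316.
This bounds M(r) := max_{|z|=r} |p(z)| from above; equality holds iff all terms c_k z^k can be made to align in phase at a single z on |z|=r.
Part (b). At z = 3 (real, on the circle |z| = r):
  p(3) = (4)·3^0 + (-2)·3^1 + (-1)·3^2 + (2)·3^3 + (3)·3^4 = 286.
  |p(3)| = 286.
Check: |p(3)| = 286 ≤ 316 = M_tri(3). ✓ Equality does not hold at z = 3 (the coefficients have mixed signs, so the terms do not all align in phase there).

M_tri(3) = 316; |p(3)| = 286; equality at z=3: no.


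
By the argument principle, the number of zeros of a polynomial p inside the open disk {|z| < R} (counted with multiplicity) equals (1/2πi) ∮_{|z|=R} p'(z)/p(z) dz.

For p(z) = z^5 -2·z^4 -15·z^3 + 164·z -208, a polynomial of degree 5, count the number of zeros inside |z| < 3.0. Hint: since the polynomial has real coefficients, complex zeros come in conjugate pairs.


The zeros of p are: 2, 4, (-3 + 2i), (-3 - 2i), 2.
Their magnitudes are: 2, 4, 3.606, 3.606, 2.
Zeros with |z| < R = 3.0: 2, 2.
Count = 2.
By the argument principle, (1/2πi) ∮_{|z|=R} p'(z)/p(z) dz equals exactly this count.

Number of zeros inside |z| < 3.0: 2.


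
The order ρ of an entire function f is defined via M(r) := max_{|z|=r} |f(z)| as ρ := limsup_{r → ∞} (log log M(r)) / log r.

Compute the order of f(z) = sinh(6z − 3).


sinh(w) is a linear combination of e^{iw} and e^{−iw} (or e^w, e^{−w} in the hyperbolic case), so |sinh(w)| ≤ e^{|w|}. With w = 6z − 3, |w| ≤ 6|z| + 3 = 6r + 3 on |z| = r, giving M(r) ≤ e^{6r + 3}, so ρ ≤ 1. On a suitable ray (z = it for sin/cos; z = t for sinh/cosh, t real → ∞), |sinh(6z − 3)| grows like e^{6|t|}/2, so ρ ≥ 1. Hence ρ = 1.
Therefore ρ = 1.

Order ρ = 1.


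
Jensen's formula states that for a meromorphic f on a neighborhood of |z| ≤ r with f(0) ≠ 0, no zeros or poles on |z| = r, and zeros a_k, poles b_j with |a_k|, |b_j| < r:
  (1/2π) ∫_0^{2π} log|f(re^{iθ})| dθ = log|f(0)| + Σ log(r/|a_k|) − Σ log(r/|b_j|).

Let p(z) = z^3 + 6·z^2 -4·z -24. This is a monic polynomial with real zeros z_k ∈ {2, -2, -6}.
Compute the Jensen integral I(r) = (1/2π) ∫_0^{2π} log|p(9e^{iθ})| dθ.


Zeros: -6, -2, 2; r = 9.
Inside |z| < r: -6, -2, 2. Outside (|z| ≥ r): ∅.
p(0) = -24, so log|p(0)| = log(24) = 3.1781.
Apply Jensen: I(r) = log|p(0)| + Σ_k log(r/|z_k|), summed over zeros inside |z| < r.
  log(r/|z_k|) for z_k = 2: log(9/2) = 1.5041
  log(r/|z_k|) for z_k = -2: log(9/2) = 1.5041
  log(r/|z_k|) for z_k = -6: log(9/6) = 0.4055
Sum over inside zeros: 3.4136.
I(r) = log|p(0)| + (inside sum) = 3.1781 + 3.4136 = 6.5917.
Closed form (all zeros inside, monic): I(r) = n·log(r) = 3·log(9) = 6.5917. ✓

I(r) ≈ 6.5917.


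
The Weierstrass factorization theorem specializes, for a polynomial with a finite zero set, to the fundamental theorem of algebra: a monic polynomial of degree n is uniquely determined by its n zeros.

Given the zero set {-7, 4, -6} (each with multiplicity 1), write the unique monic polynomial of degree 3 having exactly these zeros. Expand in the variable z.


The polynomial is p(z) = ∏_{α ∈ S} (z − α), where S = {-7, 4, -6}.
Expanding the product yields: p(z) = z^3 + 9·z^2 -10·z -168.
The resulting polynomial has degree 3 and real coefficients as required.

p(z) = z^3 + 9·z^2 -10·z -168.


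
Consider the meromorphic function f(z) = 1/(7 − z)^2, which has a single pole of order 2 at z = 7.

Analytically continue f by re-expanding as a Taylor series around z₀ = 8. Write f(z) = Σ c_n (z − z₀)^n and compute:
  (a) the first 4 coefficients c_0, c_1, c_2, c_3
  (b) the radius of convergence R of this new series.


Let w = z − z₀, so z = z₀ + w.
Then 7 − z = 7 − (z₀ + w) = (7 − z₀) − w = -1 − w.
f(z) = 1/(-1 − w)^2 = (1/(-1)^2) · (1 − w/(-1))^{−2}.
By the binomial series (1−u)^{−2} = Σ_{n≥0} C(n+1, 1) u^n for |u|<1, with u = w/(-1):
  c_n = C(n+1, 1) / (-1)^(n+2).
  c_0 = 1/(-1)^2 = 1.
  c_1 = 2/(-1)^3 = -2.
  c_2 = 3/(-1)^4 = 3.
  c_3 = 4/(-1)^5 = -4.
The series is valid for |w/d| < 1, i.e. |z − z₀| < |d|.
Radius of convergence: R = |7 − z₀| = |-1| = 1 (distance from z₀ to the singularity z = 7).

c_0 = 1, c_1 = -2, c_2 = 3, c_3 = -4; R = 1.


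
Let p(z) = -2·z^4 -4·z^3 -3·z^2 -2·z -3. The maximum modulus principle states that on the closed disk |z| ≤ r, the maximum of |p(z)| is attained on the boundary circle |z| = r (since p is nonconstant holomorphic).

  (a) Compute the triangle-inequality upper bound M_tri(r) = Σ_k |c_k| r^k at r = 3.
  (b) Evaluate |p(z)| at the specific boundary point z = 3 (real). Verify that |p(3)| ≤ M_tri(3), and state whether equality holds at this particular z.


Coefficients: c_0 = -3, c_1 = -2, c_2 = -3, c_3 = -4, c_4 = -2. Radius r = 3.
Part (a). Triangle bound: M_tri(r) = Σ_k |c_k| r^k
  = |-3|·3^0 + |-2|·3^1 + |-3|·3^2 + |-4|·3^3 + |-2|·3^4
  = 3 + 6 + 27 + 108 + 162 = 306.
This bounds M(r) := max_{|z|=r} |p(z)| from above; equality holds iff all terms c_k z^k can be made to align in phase at a single z on |z|=r.
Part (b). At z = 3 (real, on the circle |z| = r):
  p(3) = (-3)·3^0 + (-2)·3^1 + (-3)·3^2 + (-4)·3^3 + (-2)·3^4 = -306.
  |p(3)| = 306.
Since all nonzero coefficients share the same sign, |p(3)| = 306 = M_tri(3); the triangle bound is attained at z = 3, so in fact M(r) = 306.

M_tri(3) = 306; |p(3)| = 306; equality at z=3: yes.


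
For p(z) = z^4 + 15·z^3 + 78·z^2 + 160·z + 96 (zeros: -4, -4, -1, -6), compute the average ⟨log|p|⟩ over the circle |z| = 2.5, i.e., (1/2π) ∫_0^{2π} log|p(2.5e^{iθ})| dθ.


Zeros: -6, -4, -4, -1; r = 2.5.
Inside |z| < r: -1. Outside (|z| ≥ r): -6, -4, -4.
p(0) = 96, so log|p(0)| = log(96) = 4.5643.
Apply Jensen: I(r) = log|p(0)| + Σ_k log(r/|z_k|), summed over zeros inside |z| < r.
  log(r/|z_k|) for z_k = -1: log(2.5/1) = 0.9163
  Outside zeros (-6, -4, -4) contribute nothing to the Jensen sum.
Sum over inside zeros: 0.9163.
I(r) = log|p(0)| + (inside sum) = 4.5643 + 0.9163 = 5.4806.
Note: since some zeros are outside |z| ≤ r, the simplified n·log(r) form does NOT apply — only the inside zeros contribute.

I(r) ≈ 5.4806.


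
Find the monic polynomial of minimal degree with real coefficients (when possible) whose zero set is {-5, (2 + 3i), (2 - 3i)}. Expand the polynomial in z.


The polynomial is p(z) = ∏_{α ∈ S} (z − α), where S = {-5, (2 + 3i), (2 - 3i)}.
Expanding the product yields: p(z) = z^3 + z^2 -7·z + 65.
Note conjugate pairs combine to real quadratics: (z − (2+3i))(z − (2−3i)) = z² − 4z + 13.
The resulting polynomial has degree 3 and real coefficients as required.

p(z) = z^3 + z^2 -7·z + 65.


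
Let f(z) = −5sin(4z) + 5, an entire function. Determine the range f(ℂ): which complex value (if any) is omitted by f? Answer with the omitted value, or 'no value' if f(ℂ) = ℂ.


Little Picard bounds the complement of f(ℂ) to at most one point.
sin is entire and surjective onto ℂ: for every w ∈ ℂ, sin(ζ) = w has a solution ζ ∈ ℂ (e.g., via the complex inverse arcsin). With ζ = 4z this gives z = ζ/(4). Then -5·sin(4z) takes every value in -5·ℂ = ℂ, and adding 5 is a bijection of ℂ. So f is surjective and omits no value. (Note: only on the real line is sin bounded by [−1, 1].)

Omitted value: no value.


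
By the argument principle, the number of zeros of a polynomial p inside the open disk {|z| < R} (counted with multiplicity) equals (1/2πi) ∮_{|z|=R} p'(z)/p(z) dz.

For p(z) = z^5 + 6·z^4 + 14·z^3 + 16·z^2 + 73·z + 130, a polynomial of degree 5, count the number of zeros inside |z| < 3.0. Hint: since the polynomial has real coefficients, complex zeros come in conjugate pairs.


The zeros of p are: -2, (-3 + 2i), (-3 - 2i), (1 + 2i), (1 - 2i).
Their magnitudes are: 2, 3.606, 3.606, 2.236, 2.236.
Zeros with |z| < R = 3.0: -2, (1 + 2i), (1 - 2i).
Count = 3.
By the argument principle, (1/2πi) ∮_{|z|=R} p'(z)/p(z) dz equals exactly this count.

Number of zeros inside |z| < 3.0: 3.


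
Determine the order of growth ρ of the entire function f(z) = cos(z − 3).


cos(w) is a linear combination of e^{iw} and e^{−iw} (or e^w, e^{−w} in the hyperbolic case), so |cos(w)| ≤ e^{|w|}. With w = z − 3, |w| ≤ 1|z| + 3 = 1r + 3 on |z| = r, giving M(r) ≤ e^{1r + 3}, so ρ ≤ 1. On a suitable ray (z = it for sin/cos; z = t for sinh/cosh, t real → ∞), |cos(z − 3)| grows like e^{1|t|}/2, so ρ ≥ 1. Hence ρ = 1.
Therefore ρ = 1.

Order ρ = 1.


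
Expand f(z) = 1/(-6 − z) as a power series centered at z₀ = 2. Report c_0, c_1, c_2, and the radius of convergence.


Let w = z − z₀, so z = z₀ + w.
Then -6 − z = -6 − (z₀ + w) = (-6 − z₀) − w = -8 − w.
f(z) = 1/(-8 − w) = (1/(-8)) · 1/(1 − w/(-8)) = Σ_{n≥0} w^n / (-8)^(n+1).
So c_n = 1/(-8)^(n+1):
  c_0 = 1/(-8)^1 = -1/8.
  c_1 = 1/(-8)^2 = 1/64.
  c_2 = 1/(-8)^3 = -1/512.
The series is valid for |w/d| < 1, i.e. |z − z₀| < |d|.
Radius of convergence: R = |-6 − z₀| = |-8| = 8 (distance from z₀ to the singularity z = -6).

c_0 = -1/8, c_1 = 1/64, c_2 = -1/512; R = 8.


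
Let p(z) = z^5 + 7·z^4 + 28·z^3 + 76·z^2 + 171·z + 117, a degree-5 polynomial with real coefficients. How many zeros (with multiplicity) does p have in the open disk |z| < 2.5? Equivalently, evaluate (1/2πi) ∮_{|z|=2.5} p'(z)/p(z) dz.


The zeros of p are: (-3 + 2i), (-3 - 2i), -1, (0 + 3i), (0 - 3i).
Their magnitudes are: 3.606, 3.606, 1, 3, 3.
Zeros with |z| < R = 2.5: -1.
Count = 1.
By the argument principle, (1/2πi) ∮_{|z|=R} p'(z)/p(z) dz equals exactly this count.

Number of zeros inside |z| < 2.5: 1.


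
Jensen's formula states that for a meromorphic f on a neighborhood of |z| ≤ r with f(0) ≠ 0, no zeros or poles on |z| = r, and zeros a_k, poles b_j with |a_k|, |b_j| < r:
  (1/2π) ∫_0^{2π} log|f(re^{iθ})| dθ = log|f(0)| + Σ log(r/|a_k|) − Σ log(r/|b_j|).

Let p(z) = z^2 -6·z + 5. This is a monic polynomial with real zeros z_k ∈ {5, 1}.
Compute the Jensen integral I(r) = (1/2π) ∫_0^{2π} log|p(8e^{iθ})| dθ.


Zeros: 1, 5; r = 8.
Inside |z| < r: 1, 5. Outside (|z| ≥ r): ∅.
p(0) = 5, so log|p(0)| = log(5) = 1.6094.
Apply Jensen: I(r) = log|p(0)| + Σ_k log(r/|z_k|), summed over zeros inside |z| < r.
  log(r/|z_k|) for z_k = 5: log(8/5) = 0.4700
  log(r/|z_k|) for z_k = 1: log(8/1) = 2.0794
Sum over inside zeros: 2.5494.
I(r) = log|p(0)| + (inside sum) = 1.6094 + 2.5494 = 4.1589.
Closed form (all zeros inside, monic): I(r) = n·log(r) = 2·log(8) = 4.1589. ✓

I(r) ≈ 4.1589.


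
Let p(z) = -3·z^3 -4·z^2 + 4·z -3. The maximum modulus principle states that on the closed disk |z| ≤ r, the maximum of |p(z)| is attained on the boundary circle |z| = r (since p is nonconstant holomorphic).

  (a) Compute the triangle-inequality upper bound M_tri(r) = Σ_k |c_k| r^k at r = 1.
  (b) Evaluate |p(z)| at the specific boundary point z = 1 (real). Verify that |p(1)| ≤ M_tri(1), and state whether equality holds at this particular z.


Coefficients: c_0 = -3, c_1 = 4, c_2 = -4, c_3 = -3. Radius r = 1.
Part (a). Triangle bound: M_tri(r) = Σ_k |c_k| r^k
  = |-3|·1^0 + |4|·1^1 + |-4|·1^2 + |-3|·1^3
  = 3 + 4 + 4 + 3 = 14.
This bounds M(r) := max_{|z|=r} |p(z)| from above; equality holds iff all terms c_k z^k can be made to align in phase at a single z on |z|=r.
Part (b). At z = 1 (real, on the circle |z| = r):
  p(1) = (-3)·1^0 + (4)·1^1 + (-4)·1^2 + (-3)·1^3 = -6.
  |p(1)| = 6.
Check: |p(1)| = 6 ≤ 14 = M_tri(1). ✓ Equality does not hold at z = 1 (the coefficients have mixed signs, so the terms do not all align in phase there).

M_tri(1) = 14; |p(1)| = 6; equality at z=1: no.


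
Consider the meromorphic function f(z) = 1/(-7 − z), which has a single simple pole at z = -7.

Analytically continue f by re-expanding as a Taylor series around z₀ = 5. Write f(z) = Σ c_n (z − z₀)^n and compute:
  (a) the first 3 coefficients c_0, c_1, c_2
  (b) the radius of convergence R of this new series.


Let w = z − z₀, so z = z₀ + w.
Then -7 − z = -7 − (z₀ + w) = (-7 − z₀) − w = -12 − w.
f(z) = 1/(-12 − w) = (1/(-12)) · 1/(1 − w/(-12)) = Σ_{n≥0} w^n / (-12)^(n+1).
So c_n = 1/(-12)^(n+1):
  c_0 = 1/(-12)^1 = -1/12.
  c_1 = 1/(-12)^2 = 1/144.
  c_2 = 1/(-12)^3 = -1/1728.
The series is valid for |w/d| < 1, i.e. |z − z₀| < |d|.
Radius of convergence: R = |-7 − z₀| = |-12| = 12 (distance from z₀ to the singularity z = -7).

c_0 = -1/12, c_1 = 1/144, c_2 = -1/1728; R = 12.


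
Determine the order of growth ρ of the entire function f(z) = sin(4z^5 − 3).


Write sin(w) = (e^{iw} ± e^{−iw})/(2 or 2i), so |sin(w)| ≤ e^{|w|}. With w = 4z^5 − 3, |w| ≤ 4r^5 + 3 on |z|=r, giving M(r) ≤ e^{4r^5 + 3} and ρ ≤ 5. For the lower bound, choose z on |z|=r with 4z^5 purely imaginary of modulus 4r^5; then |sin(4z^5 − 3)| grows like e^{4r^5}/2, so ρ ≥ 5. Hence ρ = 5.
Therefore ρ = 5.

Order ρ = 5.


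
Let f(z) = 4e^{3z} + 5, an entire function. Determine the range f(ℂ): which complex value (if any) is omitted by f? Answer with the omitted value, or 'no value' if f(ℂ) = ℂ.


Little Picard bounds the complement of f(ℂ) to at most one point.
e^{3z} is never zero on ℂ, so 4·e^{3z} takes every value in ℂ ∖ {0}. Adding 5 shifts the range to ℂ ∖ {5}. Thus f omits exactly the value 5.

Omitted value: 5.


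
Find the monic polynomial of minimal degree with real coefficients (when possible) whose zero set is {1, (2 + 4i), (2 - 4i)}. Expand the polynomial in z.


The polynomial is p(z) = ∏_{α ∈ S} (z − α), where S = {1, (2 + 4i), (2 - 4i)}.
Expanding the product yields: p(z) = z^3 -5·z^2 + 24·z -20.
Note conjugate pairs combine to real quadratics: (z − (2+4i))(z − (2−4i)) = z² − 4z + 20.
The resulting polynomial has degree 3 and real coefficients as required.

p(z) = z^3 -5·z^2 + 24·z -20.


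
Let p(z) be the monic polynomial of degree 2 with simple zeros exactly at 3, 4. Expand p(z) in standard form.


The polynomial is p(z) = ∏_{α ∈ S} (z − α), where S = {3, 4}.
Expanding the product yields: p(z) = z^2 -7·z + 12.
The resulting polynomial has degree 2 and real coefficients as required.

p(z) = z^2 -7·z + 12.


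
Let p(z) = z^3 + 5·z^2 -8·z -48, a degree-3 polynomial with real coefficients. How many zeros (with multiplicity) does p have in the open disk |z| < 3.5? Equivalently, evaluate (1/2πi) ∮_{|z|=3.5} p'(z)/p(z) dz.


The zeros of p are: 3, -4, -4.
Their magnitudes are: 3, 4, 4.
Zeros with |z| < R = 3.5: 3.
Count = 1.
By the argument principle, (1/2πi) ∮_{|z|=R} p'(z)/p(z) dz equals exactly this count.

Number of zeros inside |z| < 3.5: 1.


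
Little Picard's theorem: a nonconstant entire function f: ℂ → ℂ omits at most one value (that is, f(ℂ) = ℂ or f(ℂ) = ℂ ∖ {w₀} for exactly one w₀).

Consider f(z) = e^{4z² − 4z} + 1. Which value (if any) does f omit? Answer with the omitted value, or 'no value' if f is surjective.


Little Picard bounds the complement of f(ℂ) to at most one point.
The exponent g(z) = 4z² − 4z is a nonconstant polynomial, hence surjective onto ℂ. So e^{g(z)} takes every value in {e^w : w ∈ ℂ} = ℂ ∖ {0}. Adding 1 shifts the range to ℂ ∖ {1}. f omits exactly 1.

Omitted value: 1.


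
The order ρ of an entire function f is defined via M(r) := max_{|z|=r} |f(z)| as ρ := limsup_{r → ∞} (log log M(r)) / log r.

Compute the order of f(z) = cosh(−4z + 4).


cosh(w) is a linear combination of e^{iw} and e^{−iw} (or e^w, e^{−w} in the hyperbolic case), so |cosh(w)| ≤ e^{|w|}. With w = −4z + 4, |w| ≤ 4|z| + 4 = 4r + 4 on |z| = r, giving M(r) ≤ e^{4r + 4}, so ρ ≤ 1. On a suitable ray (z = it for sin/cos; z = t for sinh/cosh, t real → ∞), |cosh(−4z + 4)| grows like e^{4|t|}/2, so ρ ≥ 1. Hence ρ = 1.
Therefore ρ = 1.

Order ρ = 1.


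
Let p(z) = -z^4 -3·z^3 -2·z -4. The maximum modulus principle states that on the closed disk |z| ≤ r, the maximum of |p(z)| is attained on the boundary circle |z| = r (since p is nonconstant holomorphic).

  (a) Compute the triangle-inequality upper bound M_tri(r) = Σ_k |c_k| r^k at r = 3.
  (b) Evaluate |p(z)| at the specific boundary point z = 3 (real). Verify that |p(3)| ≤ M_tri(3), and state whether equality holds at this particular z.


Coefficients: c_0 = -4, c_1 = -2, c_2 = 0, c_3 = -3, c_4 = -1. Radius r = 3.
Part (a). Triangle bound: M_tri(r) = Σ_k |c_k| r^k
  = |-4|·3^0 + |-2|·3^1 + |0|·3^2 + |-3|·3^3 + |-1|·3^4
  = 4 + 6 + 0 + 81 + 81 = 172.
This bounds M(r) := max_{|z|=r} |p(z)| from above; equality holds iff all terms c_k z^k can be made to align in phase at a single z on |z|=r.
Part (b). At z = 3 (real, on the circle |z| = r):
  p(3) = (-4)·3^0 + (-2)·3^1 + (0)·3^2 + (-3)·3^3 + (-1)·3^4 = -172.
  |p(3)| = 172.
Since all nonzero coefficients share the same sign, |p(3)| = 172 = M_tri(3); the triangle bound is attained at z = 3, so in fact M(r) = 172.

M_tri(3) = 172; |p(3)| = 172; equality at z=3: yes.


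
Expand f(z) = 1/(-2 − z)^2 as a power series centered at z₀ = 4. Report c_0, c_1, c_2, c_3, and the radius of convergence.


Let w = z − z₀, so z = z₀ + w.
Then -2 − z = -2 − (z₀ + w) = (-2 − z₀) − w = -6 − w.
f(z) = 1/(-6 − w)^2 = (1/(-6)^2) · (1 − w/(-6))^{−2}.
By the binomial series (1−u)^{−2} = Σ_{n≥0} C(n+1, 1) u^n for |u|<1, with u = w/(-6):
  c_n = C(n+1, 1) / (-6)^(n+2).
  c_0 = 1/(-6)^2 = 1/36.
  c_1 = 2/(-6)^3 = -1/108.
  c_2 = 3/(-6)^4 = 1/432.
  c_3 = 4/(-6)^5 = -1/1944.
The series is valid for |w/d| < 1, i.e. |z − z₀| < |d|.
Radius of convergence: R = |-2 − z₀| = |-6| = 6 (distance from z₀ to the singularity z = -2).

c_0 = 1/36, c_1 = -1/108, c_2 = 1/432, c_3 = -1/1944; R = 6.


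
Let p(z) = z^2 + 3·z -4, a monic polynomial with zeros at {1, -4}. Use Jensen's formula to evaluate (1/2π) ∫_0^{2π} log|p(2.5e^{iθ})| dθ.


Zeros: -4, 1; r = 2.5.
Inside |z| < r: 1. Outside (|z| ≥ r): -4.
p(0) = -4, so log|p(0)| = log(4) = 1.3863.
Apply Jensen: I(r) = log|p(0)| + Σ_k log(r/|z_k|), summed over zeros inside |z| < r.
  log(r/|z_k|) for z_k = 1: log(2.5/1) = 0.9163
  Outside zeros (-4) contribute nothing to the Jensen sum.
Sum over inside zeros: 0.9163.
I(r) = log|p(0)| + (inside sum) = 1.3863 + 0.9163 = 2.3026.
Note: since some zeros are outside |z| ≤ r, the simplified n·log(r) form does NOT apply — only the inside zeros contribute.

I(r) ≈ 2.3026.


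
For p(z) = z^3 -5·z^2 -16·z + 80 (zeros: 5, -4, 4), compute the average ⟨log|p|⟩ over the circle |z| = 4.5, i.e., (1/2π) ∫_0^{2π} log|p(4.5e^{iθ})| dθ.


Zeros: -4, 4, 5; r = 4.5.
Inside |z| < r: -4, 4. Outside (|z| ≥ r): 5.
p(0) = 80, so log|p(0)| = log(80) = 4.3820.
Apply Jensen: I(r) = log|p(0)| + Σ_k log(r/|z_k|), summed over zeros inside |z| < r.
  log(r/|z_k|) for z_k = -4: log(4.5/4) = 0.1178
  log(r/|z_k|) for z_k = 4: log(4.5/4) = 0.1178
  Outside zeros (5) contribute nothing to the Jensen sum.
Sum over inside zeros: 0.2356.
I(r) = log|p(0)| + (inside sum) = 4.3820 + 0.2356 = 4.6176.
Note: since some zeros are outside |z| ≤ r, the simplified n·log(r) form does NOT apply — only the inside zeros contribute.

I(r) ≈ 4.6176.


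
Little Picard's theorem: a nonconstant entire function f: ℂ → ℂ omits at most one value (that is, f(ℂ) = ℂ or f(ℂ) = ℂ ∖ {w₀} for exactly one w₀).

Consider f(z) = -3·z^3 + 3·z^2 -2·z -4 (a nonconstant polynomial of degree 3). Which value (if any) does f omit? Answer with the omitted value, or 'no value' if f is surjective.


Little Picard bounds the complement of f(ℂ) to at most one point.
For every w ∈ ℂ, the equation p(z) − w = 0 is a nonconstant polynomial in z and hence has at least one root by the fundamental theorem of algebra. So p is surjective onto ℂ, omitting no value.

Omitted value: no value.
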